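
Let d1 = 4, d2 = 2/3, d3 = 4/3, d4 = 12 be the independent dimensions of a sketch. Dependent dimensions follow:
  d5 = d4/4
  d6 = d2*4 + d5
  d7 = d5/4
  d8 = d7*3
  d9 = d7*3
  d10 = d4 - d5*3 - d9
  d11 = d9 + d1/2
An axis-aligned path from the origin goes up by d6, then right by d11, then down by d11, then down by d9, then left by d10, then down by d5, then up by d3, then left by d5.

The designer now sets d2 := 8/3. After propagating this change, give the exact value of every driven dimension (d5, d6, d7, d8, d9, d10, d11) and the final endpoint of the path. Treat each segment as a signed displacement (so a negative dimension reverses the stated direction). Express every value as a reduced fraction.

d5 = 3
d6 = 41/3
d7 = 3/4
d8 = 9/4
d9 = 9/4
d10 = 3/4
d11 = 17/4
endpoint = (1/2, 11/2)

Apply edit: d2 := 8/3
  d5 = d4/4 = 3
  d6 = d2*4 + d5 = 41/3
  d7 = d5/4 = 3/4
  d8 = d7*3 = 9/4
  d9 = d7*3 = 9/4
  d10 = d4 - d5*3 - d9 = 3/4
  d11 = d9 + d1/2 = 17/4
Walk from origin (0, 0):
  seg 1: up by d6 = 41/3 → (0, 41/3)
  seg 2: right by d11 = 17/4 → (17/4, 41/3)
  seg 3: down by d11 = 17/4 → (17/4, 113/12)
  seg 4: down by d9 = 9/4 → (17/4, 43/6)
  seg 5: left by d10 = 3/4 → (7/2, 43/6)
  seg 6: down by d5 = 3 → (7/2, 25/6)
  seg 7: up by d3 = 4/3 → (7/2, 11/2)
  seg 8: left by d5 = 3 → (1/2, 11/2)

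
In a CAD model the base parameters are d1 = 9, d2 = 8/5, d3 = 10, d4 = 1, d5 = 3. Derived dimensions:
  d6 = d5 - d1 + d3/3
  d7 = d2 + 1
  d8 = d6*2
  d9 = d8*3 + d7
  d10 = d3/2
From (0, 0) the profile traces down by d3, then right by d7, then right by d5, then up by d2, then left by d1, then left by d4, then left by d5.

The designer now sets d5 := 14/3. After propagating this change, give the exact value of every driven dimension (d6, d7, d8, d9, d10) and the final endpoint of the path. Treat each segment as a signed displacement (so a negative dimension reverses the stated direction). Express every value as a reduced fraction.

Apply edit: d5 := 14/3
  d6 = d5 - d1 + d3/3 = -1
  d7 = d2 + 1 = 13/5
  d8 = d6*2 = -2
  d9 = d8*3 + d7 = -17/5
  d10 = d3/2 = 5
Walk from origin (0, 0):
  seg 1: down by d3 = 10 → (0, -10)
  seg 2: right by d7 = 13/5 → (13/5, -10)
  seg 3: right by d5 = 14/3 → (109/15, -10)
  seg 4: up by d2 = 8/5 → (109/15, -42/5)
  seg 5: left by d1 = 9 → (-26/15, -42/5)
  seg 6: left by d4 = 1 → (-41/15, -42/5)
  seg 7: left by d5 = 14/3 → (-37/5, -42/5)

d6 = -1
d7 = 13/5
d8 = -2
d9 = -17/5
d10 = 5
endpoint = (-37/5, -42/5)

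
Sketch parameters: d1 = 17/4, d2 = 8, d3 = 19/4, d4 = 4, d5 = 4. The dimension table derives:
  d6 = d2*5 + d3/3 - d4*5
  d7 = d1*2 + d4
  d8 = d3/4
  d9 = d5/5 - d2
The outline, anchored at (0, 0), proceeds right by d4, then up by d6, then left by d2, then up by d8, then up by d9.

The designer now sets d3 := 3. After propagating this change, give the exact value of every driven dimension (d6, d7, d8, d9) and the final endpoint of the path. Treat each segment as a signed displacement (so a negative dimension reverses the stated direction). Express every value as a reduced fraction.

Apply edit: d3 := 3
  d6 = d2*5 + d3/3 - d4*5 = 21
  d7 = d1*2 + d4 = 25/2
  d8 = d3/4 = 3/4
  d9 = d5/5 - d2 = -36/5
Walk from origin (0, 0):
  seg 1: right by d4 = 4 → (4, 0)
  seg 2: up by d6 = 21 → (4, 21)
  seg 3: left by d2 = 8 → (-4, 21)
  seg 4: up by d8 = 3/4 → (-4, 87/4)
  seg 5: up by d9 = -36/5 → (-4, 291/20)

d6 = 21
d7 = 25/2
d8 = 3/4
d9 = -36/5
endpoint = (-4, 291/20)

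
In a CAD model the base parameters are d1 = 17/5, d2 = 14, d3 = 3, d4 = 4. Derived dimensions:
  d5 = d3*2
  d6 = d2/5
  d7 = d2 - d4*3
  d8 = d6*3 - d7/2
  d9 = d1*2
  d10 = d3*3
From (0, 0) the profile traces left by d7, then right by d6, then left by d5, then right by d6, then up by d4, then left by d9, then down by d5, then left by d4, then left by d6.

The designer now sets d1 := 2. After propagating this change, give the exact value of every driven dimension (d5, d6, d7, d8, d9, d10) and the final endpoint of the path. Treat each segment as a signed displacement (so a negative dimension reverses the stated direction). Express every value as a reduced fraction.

d5 = 6
d6 = 14/5
d7 = 2
d8 = 37/5
d9 = 4
d10 = 9
endpoint = (-66/5, -2)

Apply edit: d1 := 2
  d5 = d3*2 = 6
  d6 = d2/5 = 14/5
  d7 = d2 - d4*3 = 2
  d8 = d6*3 - d7/2 = 37/5
  d9 = d1*2 = 4
  d10 = d3*3 = 9
Walk from origin (0, 0):
  seg 1: left by d7 = 2 → (-2, 0)
  seg 2: right by d6 = 14/5 → (4/5, 0)
  seg 3: left by d5 = 6 → (-26/5, 0)
  seg 4: right by d6 = 14/5 → (-12/5, 0)
  seg 5: up by d4 = 4 → (-12/5, 4)
  seg 6: left by d9 = 4 → (-32/5, 4)
  seg 7: down by d5 = 6 → (-32/5, -2)
  seg 8: left by d4 = 4 → (-52/5, -2)
  seg 9: left by d6 = 14/5 → (-66/5, -2)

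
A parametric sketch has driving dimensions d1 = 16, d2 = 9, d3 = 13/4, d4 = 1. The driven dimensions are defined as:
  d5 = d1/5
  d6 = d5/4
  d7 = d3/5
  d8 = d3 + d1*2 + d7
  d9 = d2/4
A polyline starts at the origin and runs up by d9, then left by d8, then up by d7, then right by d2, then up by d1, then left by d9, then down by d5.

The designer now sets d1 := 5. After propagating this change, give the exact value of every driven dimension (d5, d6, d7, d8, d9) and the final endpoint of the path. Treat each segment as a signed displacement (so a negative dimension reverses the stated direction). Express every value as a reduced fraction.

d5 = 1
d6 = 1/4
d7 = 13/20
d8 = 139/10
d9 = 9/4
endpoint = (-143/20, 69/10)

Apply edit: d1 := 5
  d5 = d1/5 = 1
  d6 = d5/4 = 1/4
  d7 = d3/5 = 13/20
  d8 = d3 + d1*2 + d7 = 139/10
  d9 = d2/4 = 9/4
Walk from origin (0, 0):
  seg 1: up by d9 = 9/4 → (0, 9/4)
  seg 2: left by d8 = 139/10 → (-139/10, 9/4)
  seg 3: up by d7 = 13/20 → (-139/10, 29/10)
  seg 4: right by d2 = 9 → (-49/10, 29/10)
  seg 5: up by d1 = 5 → (-49/10, 79/10)
  seg 6: left by d9 = 9/4 → (-143/20, 79/10)
  seg 7: down by d5 = 1 → (-143/20, 69/10)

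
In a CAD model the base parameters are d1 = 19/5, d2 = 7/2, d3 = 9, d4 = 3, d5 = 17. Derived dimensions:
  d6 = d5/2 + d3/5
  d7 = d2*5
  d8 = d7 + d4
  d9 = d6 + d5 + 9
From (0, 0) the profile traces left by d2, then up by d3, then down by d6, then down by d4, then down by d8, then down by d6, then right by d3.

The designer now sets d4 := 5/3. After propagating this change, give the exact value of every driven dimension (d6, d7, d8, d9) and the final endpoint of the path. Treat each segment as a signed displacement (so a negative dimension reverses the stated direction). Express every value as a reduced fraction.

d6 = 103/10
d7 = 35/2
d8 = 115/6
d9 = 363/10
endpoint = (11/2, -973/30)

Apply edit: d4 := 5/3
  d6 = d5/2 + d3/5 = 103/10
  d7 = d2*5 = 35/2
  d8 = d7 + d4 = 115/6
  d9 = d6 + d5 + 9 = 363/10
Walk from origin (0, 0):
  seg 1: left by d2 = 7/2 → (-7/2, 0)
  seg 2: up by d3 = 9 → (-7/2, 9)
  seg 3: down by d6 = 103/10 → (-7/2, -13/10)
  seg 4: down by d4 = 5/3 → (-7/2, -89/30)
  seg 5: down by d8 = 115/6 → (-7/2, -332/15)
  seg 6: down by d6 = 103/10 → (-7/2, -973/30)
  seg 7: right by d3 = 9 → (11/2, -973/30)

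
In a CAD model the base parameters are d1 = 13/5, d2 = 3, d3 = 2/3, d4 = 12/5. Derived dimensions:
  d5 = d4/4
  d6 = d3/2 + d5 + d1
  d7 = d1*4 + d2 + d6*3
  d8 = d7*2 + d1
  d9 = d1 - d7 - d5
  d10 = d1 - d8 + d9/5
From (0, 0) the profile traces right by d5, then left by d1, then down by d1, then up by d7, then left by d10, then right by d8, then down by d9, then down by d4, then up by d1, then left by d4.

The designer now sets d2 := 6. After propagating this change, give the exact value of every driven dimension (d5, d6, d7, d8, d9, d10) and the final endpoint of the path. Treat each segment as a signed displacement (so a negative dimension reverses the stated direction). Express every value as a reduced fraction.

d5 = 3/5
d6 = 53/15
d7 = 27
d8 = 283/5
d9 = -25
d10 = -59
endpoint = (556/5, 248/5)

Apply edit: d2 := 6
  d5 = d4/4 = 3/5
  d6 = d3/2 + d5 + d1 = 53/15
  d7 = d1*4 + d2 + d6*3 = 27
  d8 = d7*2 + d1 = 283/5
  d9 = d1 - d7 - d5 = -25
  d10 = d1 - d8 + d9/5 = -59
Walk from origin (0, 0):
  seg 1: right by d5 = 3/5 → (3/5, 0)
  seg 2: left by d1 = 13/5 → (-2, 0)
  seg 3: down by d1 = 13/5 → (-2, -13/5)
  seg 4: up by d7 = 27 → (-2, 122/5)
  seg 5: left by d10 = -59 → (57, 122/5)
  seg 6: right by d8 = 283/5 → (568/5, 122/5)
  seg 7: down by d9 = -25 → (568/5, 247/5)
  seg 8: down by d4 = 12/5 → (568/5, 47)
  seg 9: up by d1 = 13/5 → (568/5, 248/5)
  seg 10: left by d4 = 12/5 → (556/5, 248/5)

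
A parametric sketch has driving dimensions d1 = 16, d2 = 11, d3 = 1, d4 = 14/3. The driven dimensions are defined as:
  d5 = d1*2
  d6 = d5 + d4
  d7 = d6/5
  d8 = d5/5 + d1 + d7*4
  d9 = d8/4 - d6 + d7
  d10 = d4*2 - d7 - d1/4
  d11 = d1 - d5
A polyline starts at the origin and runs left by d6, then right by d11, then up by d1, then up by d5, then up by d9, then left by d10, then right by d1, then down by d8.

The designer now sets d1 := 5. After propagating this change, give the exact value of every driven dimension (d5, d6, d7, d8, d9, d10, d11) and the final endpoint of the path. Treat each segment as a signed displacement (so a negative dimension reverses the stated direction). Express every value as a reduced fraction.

Apply edit: d1 := 5
  d5 = d1*2 = 10
  d6 = d5 + d4 = 44/3
  d7 = d6/5 = 44/15
  d8 = d5/5 + d1 + d7*4 = 281/15
  d9 = d8/4 - d6 + d7 = -141/20
  d10 = d4*2 - d7 - d1/4 = 103/20
  d11 = d1 - d5 = -5
Walk from origin (0, 0):
  seg 1: left by d6 = 44/3 → (-44/3, 0)
  seg 2: right by d11 = -5 → (-59/3, 0)
  seg 3: up by d1 = 5 → (-59/3, 5)
  seg 4: up by d5 = 10 → (-59/3, 15)
  seg 5: up by d9 = -141/20 → (-59/3, 159/20)
  seg 6: left by d10 = 103/20 → (-1489/60, 159/20)
  seg 7: right by d1 = 5 → (-1189/60, 159/20)
  seg 8: down by d8 = 281/15 → (-1189/60, -647/60)

d5 = 10
d6 = 44/3
d7 = 44/15
d8 = 281/15
d9 = -141/20
d10 = 103/20
d11 = -5
endpoint = (-1189/60, -647/60)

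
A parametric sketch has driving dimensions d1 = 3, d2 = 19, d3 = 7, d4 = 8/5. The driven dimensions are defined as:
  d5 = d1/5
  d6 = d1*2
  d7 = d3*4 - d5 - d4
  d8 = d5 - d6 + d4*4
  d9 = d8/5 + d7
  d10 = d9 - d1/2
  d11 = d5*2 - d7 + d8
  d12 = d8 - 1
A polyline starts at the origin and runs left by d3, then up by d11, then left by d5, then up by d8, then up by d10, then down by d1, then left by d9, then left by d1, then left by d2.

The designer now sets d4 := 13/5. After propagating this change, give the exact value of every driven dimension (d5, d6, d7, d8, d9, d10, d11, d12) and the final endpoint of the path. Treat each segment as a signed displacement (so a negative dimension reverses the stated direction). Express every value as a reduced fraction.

Apply edit: d4 := 13/5
  d5 = d1/5 = 3/5
  d6 = d1*2 = 6
  d7 = d3*4 - d5 - d4 = 124/5
  d8 = d5 - d6 + d4*4 = 5
  d9 = d8/5 + d7 = 129/5
  d10 = d9 - d1/2 = 243/10
  d11 = d5*2 - d7 + d8 = -93/5
  d12 = d8 - 1 = 4
Walk from origin (0, 0):
  seg 1: left by d3 = 7 → (-7, 0)
  seg 2: up by d11 = -93/5 → (-7, -93/5)
  seg 3: left by d5 = 3/5 → (-38/5, -93/5)
  seg 4: up by d8 = 5 → (-38/5, -68/5)
  seg 5: up by d10 = 243/10 → (-38/5, 107/10)
  seg 6: down by d1 = 3 → (-38/5, 77/10)
  seg 7: left by d9 = 129/5 → (-167/5, 77/10)
  seg 8: left by d1 = 3 → (-182/5, 77/10)
  seg 9: left by d2 = 19 → (-277/5, 77/10)

d5 = 3/5
d6 = 6
d7 = 124/5
d8 = 5
d9 = 129/5
d10 = 243/10
d11 = -93/5
d12 = 4
endpoint = (-277/5, 77/10)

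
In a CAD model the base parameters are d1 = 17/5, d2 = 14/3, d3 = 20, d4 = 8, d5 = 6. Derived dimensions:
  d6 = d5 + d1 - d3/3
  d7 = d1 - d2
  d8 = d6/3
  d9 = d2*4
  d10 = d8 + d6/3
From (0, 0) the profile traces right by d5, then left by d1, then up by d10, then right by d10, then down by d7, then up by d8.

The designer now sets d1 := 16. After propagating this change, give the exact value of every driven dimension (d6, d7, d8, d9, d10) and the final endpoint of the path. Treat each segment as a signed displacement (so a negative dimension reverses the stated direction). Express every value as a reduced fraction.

Apply edit: d1 := 16
  d6 = d5 + d1 - d3/3 = 46/3
  d7 = d1 - d2 = 34/3
  d8 = d6/3 = 46/9
  d9 = d2*4 = 56/3
  d10 = d8 + d6/3 = 92/9
Walk from origin (0, 0):
  seg 1: right by d5 = 6 → (6, 0)
  seg 2: left by d1 = 16 → (-10, 0)
  seg 3: up by d10 = 92/9 → (-10, 92/9)
  seg 4: right by d10 = 92/9 → (2/9, 92/9)
  seg 5: down by d7 = 34/3 → (2/9, -10/9)
  seg 6: up by d8 = 46/9 → (2/9, 4)

d6 = 46/3
d7 = 34/3
d8 = 46/9
d9 = 56/3
d10 = 92/9
endpoint = (2/9, 4)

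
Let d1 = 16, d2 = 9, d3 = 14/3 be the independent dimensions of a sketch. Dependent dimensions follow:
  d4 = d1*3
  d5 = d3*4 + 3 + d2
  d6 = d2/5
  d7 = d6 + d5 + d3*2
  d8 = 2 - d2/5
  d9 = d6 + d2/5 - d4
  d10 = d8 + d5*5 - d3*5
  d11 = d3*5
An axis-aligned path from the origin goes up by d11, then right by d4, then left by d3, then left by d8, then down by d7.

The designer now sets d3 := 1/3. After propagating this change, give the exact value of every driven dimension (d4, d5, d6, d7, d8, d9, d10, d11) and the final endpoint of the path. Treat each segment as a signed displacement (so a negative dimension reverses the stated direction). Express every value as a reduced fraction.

Apply edit: d3 := 1/3
  d4 = d1*3 = 48
  d5 = d3*4 + 3 + d2 = 40/3
  d6 = d2/5 = 9/5
  d7 = d6 + d5 + d3*2 = 79/5
  d8 = 2 - d2/5 = 1/5
  d9 = d6 + d2/5 - d4 = -222/5
  d10 = d8 + d5*5 - d3*5 = 326/5
  d11 = d3*5 = 5/3
Walk from origin (0, 0):
  seg 1: up by d11 = 5/3 → (0, 5/3)
  seg 2: right by d4 = 48 → (48, 5/3)
  seg 3: left by d3 = 1/3 → (143/3, 5/3)
  seg 4: left by d8 = 1/5 → (712/15, 5/3)
  seg 5: down by d7 = 79/5 → (712/15, -212/15)

d4 = 48
d5 = 40/3
d6 = 9/5
d7 = 79/5
d8 = 1/5
d9 = -222/5
d10 = 326/5
d11 = 5/3
endpoint = (712/15, -212/15)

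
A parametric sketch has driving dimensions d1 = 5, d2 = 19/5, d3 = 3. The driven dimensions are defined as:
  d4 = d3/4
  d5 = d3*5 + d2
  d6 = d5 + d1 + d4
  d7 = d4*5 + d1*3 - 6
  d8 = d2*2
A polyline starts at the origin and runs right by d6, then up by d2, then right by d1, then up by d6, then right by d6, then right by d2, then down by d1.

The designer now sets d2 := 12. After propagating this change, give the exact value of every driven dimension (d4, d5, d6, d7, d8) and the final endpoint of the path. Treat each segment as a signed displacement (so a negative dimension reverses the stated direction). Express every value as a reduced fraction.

d4 = 3/4
d5 = 27
d6 = 131/4
d7 = 51/4
d8 = 24
endpoint = (165/2, 159/4)

Apply edit: d2 := 12
  d4 = d3/4 = 3/4
  d5 = d3*5 + d2 = 27
  d6 = d5 + d1 + d4 = 131/4
  d7 = d4*5 + d1*3 - 6 = 51/4
  d8 = d2*2 = 24
Walk from origin (0, 0):
  seg 1: right by d6 = 131/4 → (131/4, 0)
  seg 2: up by d2 = 12 → (131/4, 12)
  seg 3: right by d1 = 5 → (151/4, 12)
  seg 4: up by d6 = 131/4 → (151/4, 179/4)
  seg 5: right by d6 = 131/4 → (141/2, 179/4)
  seg 6: right by d2 = 12 → (165/2, 179/4)
  seg 7: down by d1 = 5 → (165/2, 159/4)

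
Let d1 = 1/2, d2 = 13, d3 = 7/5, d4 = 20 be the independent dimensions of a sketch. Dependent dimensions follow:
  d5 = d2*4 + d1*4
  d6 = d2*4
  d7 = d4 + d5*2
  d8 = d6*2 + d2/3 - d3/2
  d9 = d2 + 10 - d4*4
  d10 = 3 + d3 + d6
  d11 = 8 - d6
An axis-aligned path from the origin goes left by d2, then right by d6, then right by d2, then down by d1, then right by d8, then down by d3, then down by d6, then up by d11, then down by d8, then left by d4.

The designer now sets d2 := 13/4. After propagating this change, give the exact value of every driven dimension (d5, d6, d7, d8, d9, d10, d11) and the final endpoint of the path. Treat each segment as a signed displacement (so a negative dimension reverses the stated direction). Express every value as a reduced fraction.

Apply edit: d2 := 13/4
  d5 = d2*4 + d1*4 = 15
  d6 = d2*4 = 13
  d7 = d4 + d5*2 = 50
  d8 = d6*2 + d2/3 - d3/2 = 1583/60
  d9 = d2 + 10 - d4*4 = -267/4
  d10 = 3 + d3 + d6 = 87/5
  d11 = 8 - d6 = -5
Walk from origin (0, 0):
  seg 1: left by d2 = 13/4 → (-13/4, 0)
  seg 2: right by d6 = 13 → (39/4, 0)
  seg 3: right by d2 = 13/4 → (13, 0)
  seg 4: down by d1 = 1/2 → (13, -1/2)
  seg 5: right by d8 = 1583/60 → (2363/60, -1/2)
  seg 6: down by d3 = 7/5 → (2363/60, -19/10)
  seg 7: down by d6 = 13 → (2363/60, -149/10)
  seg 8: up by d11 = -5 → (2363/60, -199/10)
  seg 9: down by d8 = 1583/60 → (2363/60, -2777/60)
  seg 10: left by d4 = 20 → (1163/60, -2777/60)

d5 = 15
d6 = 13
d7 = 50
d8 = 1583/60
d9 = -267/4
d10 = 87/5
d11 = -5
endpoint = (1163/60, -2777/60)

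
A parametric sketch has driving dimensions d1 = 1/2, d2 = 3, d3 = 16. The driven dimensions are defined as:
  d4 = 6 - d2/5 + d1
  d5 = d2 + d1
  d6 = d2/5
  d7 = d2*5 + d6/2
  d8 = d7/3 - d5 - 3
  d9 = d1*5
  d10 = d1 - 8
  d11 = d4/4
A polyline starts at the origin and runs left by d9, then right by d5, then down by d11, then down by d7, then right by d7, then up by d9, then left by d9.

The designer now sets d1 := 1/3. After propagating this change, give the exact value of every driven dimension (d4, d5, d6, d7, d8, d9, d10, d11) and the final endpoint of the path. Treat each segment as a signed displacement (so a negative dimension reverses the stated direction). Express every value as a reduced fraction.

Apply edit: d1 := 1/3
  d4 = 6 - d2/5 + d1 = 86/15
  d5 = d2 + d1 = 10/3
  d6 = d2/5 = 3/5
  d7 = d2*5 + d6/2 = 153/10
  d8 = d7/3 - d5 - 3 = -37/30
  d9 = d1*5 = 5/3
  d10 = d1 - 8 = -23/3
  d11 = d4/4 = 43/30
Walk from origin (0, 0):
  seg 1: left by d9 = 5/3 → (-5/3, 0)
  seg 2: right by d5 = 10/3 → (5/3, 0)
  seg 3: down by d11 = 43/30 → (5/3, -43/30)
  seg 4: down by d7 = 153/10 → (5/3, -251/15)
  seg 5: right by d7 = 153/10 → (509/30, -251/15)
  seg 6: up by d9 = 5/3 → (509/30, -226/15)
  seg 7: left by d9 = 5/3 → (153/10, -226/15)

d4 = 86/15
d5 = 10/3
d6 = 3/5
d7 = 153/10
d8 = -37/30
d9 = 5/3
d10 = -23/3
d11 = 43/30
endpoint = (153/10, -226/15)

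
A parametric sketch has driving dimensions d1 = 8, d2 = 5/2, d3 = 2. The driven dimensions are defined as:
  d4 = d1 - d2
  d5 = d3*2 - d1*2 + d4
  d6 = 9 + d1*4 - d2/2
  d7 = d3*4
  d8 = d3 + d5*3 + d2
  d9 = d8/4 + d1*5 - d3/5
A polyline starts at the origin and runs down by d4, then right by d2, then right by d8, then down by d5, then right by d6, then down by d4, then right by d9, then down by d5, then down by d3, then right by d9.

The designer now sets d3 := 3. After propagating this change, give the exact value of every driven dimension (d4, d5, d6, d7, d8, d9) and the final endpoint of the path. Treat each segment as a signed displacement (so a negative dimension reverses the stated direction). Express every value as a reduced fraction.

d4 = 11/2
d5 = -9/2
d6 = 159/4
d7 = 12
d8 = -8
d9 = 187/5
endpoint = (2181/20, -5)

Apply edit: d3 := 3
  d4 = d1 - d2 = 11/2
  d5 = d3*2 - d1*2 + d4 = -9/2
  d6 = 9 + d1*4 - d2/2 = 159/4
  d7 = d3*4 = 12
  d8 = d3 + d5*3 + d2 = -8
  d9 = d8/4 + d1*5 - d3/5 = 187/5
Walk from origin (0, 0):
  seg 1: down by d4 = 11/2 → (0, -11/2)
  seg 2: right by d2 = 5/2 → (5/2, -11/2)
  seg 3: right by d8 = -8 → (-11/2, -11/2)
  seg 4: down by d5 = -9/2 → (-11/2, -1)
  seg 5: right by d6 = 159/4 → (137/4, -1)
  seg 6: down by d4 = 11/2 → (137/4, -13/2)
  seg 7: right by d9 = 187/5 → (1433/20, -13/2)
  seg 8: down by d5 = -9/2 → (1433/20, -2)
  seg 9: down by d3 = 3 → (1433/20, -5)
  seg 10: right by d9 = 187/5 → (2181/20, -5)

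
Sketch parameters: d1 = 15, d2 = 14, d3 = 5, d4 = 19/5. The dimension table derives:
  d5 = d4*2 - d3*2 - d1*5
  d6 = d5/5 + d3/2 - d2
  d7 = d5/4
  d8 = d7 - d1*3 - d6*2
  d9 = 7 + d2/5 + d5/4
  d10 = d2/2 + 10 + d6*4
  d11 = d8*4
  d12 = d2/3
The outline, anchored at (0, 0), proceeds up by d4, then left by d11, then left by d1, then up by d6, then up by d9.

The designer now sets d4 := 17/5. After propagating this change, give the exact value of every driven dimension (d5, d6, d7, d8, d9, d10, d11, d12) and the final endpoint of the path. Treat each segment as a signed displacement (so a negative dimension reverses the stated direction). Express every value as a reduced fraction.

d5 = -391/5
d6 = -1357/50
d7 = -391/20
d8 = -1027/100
d9 = -39/4
d10 = -2289/25
d11 = -1027/25
d12 = 14/3
endpoint = (652/25, -3349/100)

Apply edit: d4 := 17/5
  d5 = d4*2 - d3*2 - d1*5 = -391/5
  d6 = d5/5 + d3/2 - d2 = -1357/50
  d7 = d5/4 = -391/20
  d8 = d7 - d1*3 - d6*2 = -1027/100
  d9 = 7 + d2/5 + d5/4 = -39/4
  d10 = d2/2 + 10 + d6*4 = -2289/25
  d11 = d8*4 = -1027/25
  d12 = d2/3 = 14/3
Walk from origin (0, 0):
  seg 1: up by d4 = 17/5 → (0, 17/5)
  seg 2: left by d11 = -1027/25 → (1027/25, 17/5)
  seg 3: left by d1 = 15 → (652/25, 17/5)
  seg 4: up by d6 = -1357/50 → (652/25, -1187/50)
  seg 5: up by d9 = -39/4 → (652/25, -3349/100)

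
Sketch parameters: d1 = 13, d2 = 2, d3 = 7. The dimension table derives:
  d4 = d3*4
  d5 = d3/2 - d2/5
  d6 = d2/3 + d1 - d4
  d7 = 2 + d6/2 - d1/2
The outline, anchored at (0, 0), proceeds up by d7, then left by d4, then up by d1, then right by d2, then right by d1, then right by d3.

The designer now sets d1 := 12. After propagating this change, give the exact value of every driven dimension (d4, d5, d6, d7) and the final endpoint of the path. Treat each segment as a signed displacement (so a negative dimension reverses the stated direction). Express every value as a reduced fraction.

d4 = 28
d5 = 31/10
d6 = -46/3
d7 = -35/3
endpoint = (-7, 1/3)

Apply edit: d1 := 12
  d4 = d3*4 = 28
  d5 = d3/2 - d2/5 = 31/10
  d6 = d2/3 + d1 - d4 = -46/3
  d7 = 2 + d6/2 - d1/2 = -35/3
Walk from origin (0, 0):
  seg 1: up by d7 = -35/3 → (0, -35/3)
  seg 2: left by d4 = 28 → (-28, -35/3)
  seg 3: up by d1 = 12 → (-28, 1/3)
  seg 4: right by d2 = 2 → (-26, 1/3)
  seg 5: right by d1 = 12 → (-14, 1/3)
  seg 6: right by d3 = 7 → (-7, 1/3)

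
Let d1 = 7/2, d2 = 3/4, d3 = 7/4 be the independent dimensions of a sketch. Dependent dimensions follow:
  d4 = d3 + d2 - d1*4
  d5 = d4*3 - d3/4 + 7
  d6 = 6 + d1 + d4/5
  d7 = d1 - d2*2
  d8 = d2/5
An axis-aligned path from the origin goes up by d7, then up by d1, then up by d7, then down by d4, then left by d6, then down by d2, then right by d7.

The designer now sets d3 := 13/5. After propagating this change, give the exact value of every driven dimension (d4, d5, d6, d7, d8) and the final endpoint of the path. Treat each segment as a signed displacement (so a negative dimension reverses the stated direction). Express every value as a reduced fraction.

d4 = -213/20
d5 = -128/5
d6 = 737/100
d7 = 2
d8 = 3/20
endpoint = (-537/100, 87/5)

Apply edit: d3 := 13/5
  d4 = d3 + d2 - d1*4 = -213/20
  d5 = d4*3 - d3/4 + 7 = -128/5
  d6 = 6 + d1 + d4/5 = 737/100
  d7 = d1 - d2*2 = 2
  d8 = d2/5 = 3/20
Walk from origin (0, 0):
  seg 1: up by d7 = 2 → (0, 2)
  seg 2: up by d1 = 7/2 → (0, 11/2)
  seg 3: up by d7 = 2 → (0, 15/2)
  seg 4: down by d4 = -213/20 → (0, 363/20)
  seg 5: left by d6 = 737/100 → (-737/100, 363/20)
  seg 6: down by d2 = 3/4 → (-737/100, 87/5)
  seg 7: right by d7 = 2 → (-537/100, 87/5)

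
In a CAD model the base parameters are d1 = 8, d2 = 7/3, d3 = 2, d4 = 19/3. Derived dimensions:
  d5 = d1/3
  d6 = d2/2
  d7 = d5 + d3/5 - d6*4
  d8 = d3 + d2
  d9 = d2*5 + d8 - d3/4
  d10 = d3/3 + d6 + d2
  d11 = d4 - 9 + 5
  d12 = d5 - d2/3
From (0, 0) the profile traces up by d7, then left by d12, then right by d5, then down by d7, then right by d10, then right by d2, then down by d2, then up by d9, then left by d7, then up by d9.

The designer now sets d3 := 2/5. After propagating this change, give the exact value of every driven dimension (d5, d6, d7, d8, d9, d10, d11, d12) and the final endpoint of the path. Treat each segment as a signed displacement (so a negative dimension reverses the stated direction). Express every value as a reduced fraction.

Apply edit: d3 := 2/5
  d5 = d1/3 = 8/3
  d6 = d2/2 = 7/6
  d7 = d5 + d3/5 - d6*4 = -48/25
  d8 = d3 + d2 = 41/15
  d9 = d2*5 + d8 - d3/4 = 143/10
  d10 = d3/3 + d6 + d2 = 109/30
  d11 = d4 - 9 + 5 = 7/3
  d12 = d5 - d2/3 = 17/9
Walk from origin (0, 0):
  seg 1: up by d7 = -48/25 → (0, -48/25)
  seg 2: left by d12 = 17/9 → (-17/9, -48/25)
  seg 3: right by d5 = 8/3 → (7/9, -48/25)
  seg 4: down by d7 = -48/25 → (7/9, 0)
  seg 5: right by d10 = 109/30 → (397/90, 0)
  seg 6: right by d2 = 7/3 → (607/90, 0)
  seg 7: down by d2 = 7/3 → (607/90, -7/3)
  seg 8: up by d9 = 143/10 → (607/90, 359/30)
  seg 9: left by d7 = -48/25 → (3899/450, 359/30)
  seg 10: up by d9 = 143/10 → (3899/450, 394/15)

d5 = 8/3
d6 = 7/6
d7 = -48/25
d8 = 41/15
d9 = 143/10
d10 = 109/30
d11 = 7/3
d12 = 17/9
endpoint = (3899/450, 394/15)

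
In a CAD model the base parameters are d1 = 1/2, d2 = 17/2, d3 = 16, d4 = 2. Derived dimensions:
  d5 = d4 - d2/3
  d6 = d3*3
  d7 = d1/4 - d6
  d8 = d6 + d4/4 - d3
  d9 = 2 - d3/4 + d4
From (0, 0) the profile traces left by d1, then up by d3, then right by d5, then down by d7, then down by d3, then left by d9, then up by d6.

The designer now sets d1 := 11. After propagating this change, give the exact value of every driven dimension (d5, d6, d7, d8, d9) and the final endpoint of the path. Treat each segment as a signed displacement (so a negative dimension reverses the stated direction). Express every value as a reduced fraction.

d5 = -5/6
d6 = 48
d7 = -181/4
d8 = 65/2
d9 = 0
endpoint = (-71/6, 373/4)

Apply edit: d1 := 11
  d5 = d4 - d2/3 = -5/6
  d6 = d3*3 = 48
  d7 = d1/4 - d6 = -181/4
  d8 = d6 + d4/4 - d3 = 65/2
  d9 = 2 - d3/4 + d4 = 0
Walk from origin (0, 0):
  seg 1: left by d1 = 11 → (-11, 0)
  seg 2: up by d3 = 16 → (-11, 16)
  seg 3: right by d5 = -5/6 → (-71/6, 16)
  seg 4: down by d7 = -181/4 → (-71/6, 245/4)
  seg 5: down by d3 = 16 → (-71/6, 181/4)
  seg 6: left by d9 = 0 → (-71/6, 181/4)
  seg 7: up by d6 = 48 → (-71/6, 373/4)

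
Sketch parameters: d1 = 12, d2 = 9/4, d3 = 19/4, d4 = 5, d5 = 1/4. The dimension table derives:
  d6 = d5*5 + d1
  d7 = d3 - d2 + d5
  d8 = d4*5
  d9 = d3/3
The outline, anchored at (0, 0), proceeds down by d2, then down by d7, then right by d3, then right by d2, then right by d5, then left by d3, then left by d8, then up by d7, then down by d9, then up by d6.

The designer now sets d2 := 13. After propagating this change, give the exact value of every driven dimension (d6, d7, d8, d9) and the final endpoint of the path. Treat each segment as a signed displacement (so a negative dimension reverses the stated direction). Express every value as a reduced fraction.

Apply edit: d2 := 13
  d6 = d5*5 + d1 = 53/4
  d7 = d3 - d2 + d5 = -8
  d8 = d4*5 = 25
  d9 = d3/3 = 19/12
Walk from origin (0, 0):
  seg 1: down by d2 = 13 → (0, -13)
  seg 2: down by d7 = -8 → (0, -5)
  seg 3: right by d3 = 19/4 → (19/4, -5)
  seg 4: right by d2 = 13 → (71/4, -5)
  seg 5: right by d5 = 1/4 → (18, -5)
  seg 6: left by d3 = 19/4 → (53/4, -5)
  seg 7: left by d8 = 25 → (-47/4, -5)
  seg 8: up by d7 = -8 → (-47/4, -13)
  seg 9: down by d9 = 19/12 → (-47/4, -175/12)
  seg 10: up by d6 = 53/4 → (-47/4, -4/3)

d6 = 53/4
d7 = -8
d8 = 25
d9 = 19/12
endpoint = (-47/4, -4/3)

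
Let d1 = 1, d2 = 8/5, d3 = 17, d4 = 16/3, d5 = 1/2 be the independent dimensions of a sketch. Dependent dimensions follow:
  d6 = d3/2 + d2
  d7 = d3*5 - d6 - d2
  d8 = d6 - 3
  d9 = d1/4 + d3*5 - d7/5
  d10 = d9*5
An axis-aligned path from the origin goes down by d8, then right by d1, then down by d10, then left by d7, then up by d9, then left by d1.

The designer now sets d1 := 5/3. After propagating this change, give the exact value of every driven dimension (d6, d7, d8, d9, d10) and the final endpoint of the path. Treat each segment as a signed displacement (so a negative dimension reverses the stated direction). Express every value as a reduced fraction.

Apply edit: d1 := 5/3
  d6 = d3/2 + d2 = 101/10
  d7 = d3*5 - d6 - d2 = 733/10
  d8 = d6 - 3 = 71/10
  d9 = d1/4 + d3*5 - d7/5 = 21227/300
  d10 = d9*5 = 21227/60
Walk from origin (0, 0):
  seg 1: down by d8 = 71/10 → (0, -71/10)
  seg 2: right by d1 = 5/3 → (5/3, -71/10)
  seg 3: down by d10 = 21227/60 → (5/3, -21653/60)
  seg 4: left by d7 = 733/10 → (-2149/30, -21653/60)
  seg 5: up by d9 = 21227/300 → (-2149/30, -43519/150)
  seg 6: left by d1 = 5/3 → (-733/10, -43519/150)

d6 = 101/10
d7 = 733/10
d8 = 71/10
d9 = 21227/300
d10 = 21227/60
endpoint = (-733/10, -43519/150)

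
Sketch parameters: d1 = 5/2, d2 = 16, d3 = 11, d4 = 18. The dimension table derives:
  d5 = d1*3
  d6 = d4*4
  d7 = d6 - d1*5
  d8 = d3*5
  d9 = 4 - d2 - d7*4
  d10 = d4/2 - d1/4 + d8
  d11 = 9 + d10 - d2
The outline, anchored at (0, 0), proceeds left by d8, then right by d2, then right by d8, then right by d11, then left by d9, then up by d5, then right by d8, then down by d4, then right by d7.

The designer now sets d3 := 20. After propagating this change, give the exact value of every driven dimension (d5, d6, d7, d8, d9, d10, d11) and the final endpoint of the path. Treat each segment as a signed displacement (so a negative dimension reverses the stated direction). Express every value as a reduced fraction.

d5 = 15/2
d6 = 72
d7 = 119/2
d8 = 100
d9 = -250
d10 = 867/8
d11 = 811/8
endpoint = (4215/8, -21/2)

Apply edit: d3 := 20
  d5 = d1*3 = 15/2
  d6 = d4*4 = 72
  d7 = d6 - d1*5 = 119/2
  d8 = d3*5 = 100
  d9 = 4 - d2 - d7*4 = -250
  d10 = d4/2 - d1/4 + d8 = 867/8
  d11 = 9 + d10 - d2 = 811/8
Walk from origin (0, 0):
  seg 1: left by d8 = 100 → (-100, 0)
  seg 2: right by d2 = 16 → (-84, 0)
  seg 3: right by d8 = 100 → (16, 0)
  seg 4: right by d11 = 811/8 → (939/8, 0)
  seg 5: left by d9 = -250 → (2939/8, 0)
  seg 6: up by d5 = 15/2 → (2939/8, 15/2)
  seg 7: right by d8 = 100 → (3739/8, 15/2)
  seg 8: down by d4 = 18 → (3739/8, -21/2)
  seg 9: right by d7 = 119/2 → (4215/8, -21/2)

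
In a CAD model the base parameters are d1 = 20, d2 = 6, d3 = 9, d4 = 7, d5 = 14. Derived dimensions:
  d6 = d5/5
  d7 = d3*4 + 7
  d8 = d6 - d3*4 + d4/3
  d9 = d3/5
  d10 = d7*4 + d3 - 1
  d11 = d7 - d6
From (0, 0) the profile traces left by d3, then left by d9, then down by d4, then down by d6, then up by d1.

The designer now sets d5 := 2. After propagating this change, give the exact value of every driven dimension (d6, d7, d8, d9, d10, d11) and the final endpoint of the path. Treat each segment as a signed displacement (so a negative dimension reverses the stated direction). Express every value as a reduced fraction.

d6 = 2/5
d7 = 43
d8 = -499/15
d9 = 9/5
d10 = 180
d11 = 213/5
endpoint = (-54/5, 63/5)

Apply edit: d5 := 2
  d6 = d5/5 = 2/5
  d7 = d3*4 + 7 = 43
  d8 = d6 - d3*4 + d4/3 = -499/15
  d9 = d3/5 = 9/5
  d10 = d7*4 + d3 - 1 = 180
  d11 = d7 - d6 = 213/5
Walk from origin (0, 0):
  seg 1: left by d3 = 9 → (-9, 0)
  seg 2: left by d9 = 9/5 → (-54/5, 0)
  seg 3: down by d4 = 7 → (-54/5, -7)
  seg 4: down by d6 = 2/5 → (-54/5, -37/5)
  seg 5: up by d1 = 20 → (-54/5, 63/5)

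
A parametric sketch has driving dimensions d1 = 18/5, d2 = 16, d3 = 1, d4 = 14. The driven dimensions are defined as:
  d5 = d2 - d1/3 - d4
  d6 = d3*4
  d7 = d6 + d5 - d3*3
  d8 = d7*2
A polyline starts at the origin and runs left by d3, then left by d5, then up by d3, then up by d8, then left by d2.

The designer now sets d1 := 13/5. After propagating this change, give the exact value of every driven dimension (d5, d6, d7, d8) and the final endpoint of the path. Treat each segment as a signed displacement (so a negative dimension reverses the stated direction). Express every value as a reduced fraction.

Apply edit: d1 := 13/5
  d5 = d2 - d1/3 - d4 = 17/15
  d6 = d3*4 = 4
  d7 = d6 + d5 - d3*3 = 32/15
  d8 = d7*2 = 64/15
Walk from origin (0, 0):
  seg 1: left by d3 = 1 → (-1, 0)
  seg 2: left by d5 = 17/15 → (-32/15, 0)
  seg 3: up by d3 = 1 → (-32/15, 1)
  seg 4: up by d8 = 64/15 → (-32/15, 79/15)
  seg 5: left by d2 = 16 → (-272/15, 79/15)

d5 = 17/15
d6 = 4
d7 = 32/15
d8 = 64/15
endpoint = (-272/15, 79/15)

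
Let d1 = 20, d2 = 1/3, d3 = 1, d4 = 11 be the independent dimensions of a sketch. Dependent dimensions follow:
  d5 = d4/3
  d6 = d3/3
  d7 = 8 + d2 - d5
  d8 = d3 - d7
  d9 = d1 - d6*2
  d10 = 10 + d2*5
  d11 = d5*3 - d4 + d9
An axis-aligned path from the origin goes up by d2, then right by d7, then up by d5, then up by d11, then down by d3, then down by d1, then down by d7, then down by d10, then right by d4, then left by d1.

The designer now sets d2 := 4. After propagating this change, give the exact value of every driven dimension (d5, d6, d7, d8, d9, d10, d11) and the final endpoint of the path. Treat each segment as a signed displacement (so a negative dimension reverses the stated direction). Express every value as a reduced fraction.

d5 = 11/3
d6 = 1/3
d7 = 25/3
d8 = -22/3
d9 = 58/3
d10 = 30
d11 = 58/3
endpoint = (-2/3, -97/3)

Apply edit: d2 := 4
  d5 = d4/3 = 11/3
  d6 = d3/3 = 1/3
  d7 = 8 + d2 - d5 = 25/3
  d8 = d3 - d7 = -22/3
  d9 = d1 - d6*2 = 58/3
  d10 = 10 + d2*5 = 30
  d11 = d5*3 - d4 + d9 = 58/3
Walk from origin (0, 0):
  seg 1: up by d2 = 4 → (0, 4)
  seg 2: right by d7 = 25/3 → (25/3, 4)
  seg 3: up by d5 = 11/3 → (25/3, 23/3)
  seg 4: up by d11 = 58/3 → (25/3, 27)
  seg 5: down by d3 = 1 → (25/3, 26)
  seg 6: down by d1 = 20 → (25/3, 6)
  seg 7: down by d7 = 25/3 → (25/3, -7/3)
  seg 8: down by d10 = 30 → (25/3, -97/3)
  seg 9: right by d4 = 11 → (58/3, -97/3)
  seg 10: left by d1 = 20 → (-2/3, -97/3)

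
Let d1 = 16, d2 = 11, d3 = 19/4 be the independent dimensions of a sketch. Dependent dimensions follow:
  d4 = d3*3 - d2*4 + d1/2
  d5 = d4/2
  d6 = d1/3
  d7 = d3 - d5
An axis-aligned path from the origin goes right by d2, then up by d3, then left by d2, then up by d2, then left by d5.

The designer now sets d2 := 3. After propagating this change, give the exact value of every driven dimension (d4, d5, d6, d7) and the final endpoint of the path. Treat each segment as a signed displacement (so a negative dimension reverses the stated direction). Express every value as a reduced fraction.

d4 = 41/4
d5 = 41/8
d6 = 16/3
d7 = -3/8
endpoint = (-41/8, 31/4)

Apply edit: d2 := 3
  d4 = d3*3 - d2*4 + d1/2 = 41/4
  d5 = d4/2 = 41/8
  d6 = d1/3 = 16/3
  d7 = d3 - d5 = -3/8
Walk from origin (0, 0):
  seg 1: right by d2 = 3 → (3, 0)
  seg 2: up by d3 = 19/4 → (3, 19/4)
  seg 3: left by d2 = 3 → (0, 19/4)
  seg 4: up by d2 = 3 → (0, 31/4)
  seg 5: left by d5 = 41/8 → (-41/8, 31/4)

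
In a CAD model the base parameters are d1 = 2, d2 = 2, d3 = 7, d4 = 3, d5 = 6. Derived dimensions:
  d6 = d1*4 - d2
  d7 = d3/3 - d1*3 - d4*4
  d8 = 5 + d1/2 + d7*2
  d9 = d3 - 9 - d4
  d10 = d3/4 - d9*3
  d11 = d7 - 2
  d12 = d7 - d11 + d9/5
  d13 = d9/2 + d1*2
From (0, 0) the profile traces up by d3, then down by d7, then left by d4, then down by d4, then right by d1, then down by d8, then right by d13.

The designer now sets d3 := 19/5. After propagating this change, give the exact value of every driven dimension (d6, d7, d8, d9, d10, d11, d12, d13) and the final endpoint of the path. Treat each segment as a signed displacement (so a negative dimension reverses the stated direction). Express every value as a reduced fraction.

d6 = 6
d7 = -251/15
d8 = -412/15
d9 = -41/5
d10 = 511/20
d11 = -281/15
d12 = 9/25
d13 = -1/10
endpoint = (-11/10, 45)

Apply edit: d3 := 19/5
  d6 = d1*4 - d2 = 6
  d7 = d3/3 - d1*3 - d4*4 = -251/15
  d8 = 5 + d1/2 + d7*2 = -412/15
  d9 = d3 - 9 - d4 = -41/5
  d10 = d3/4 - d9*3 = 511/20
  d11 = d7 - 2 = -281/15
  d12 = d7 - d11 + d9/5 = 9/25
  d13 = d9/2 + d1*2 = -1/10
Walk from origin (0, 0):
  seg 1: up by d3 = 19/5 → (0, 19/5)
  seg 2: down by d7 = -251/15 → (0, 308/15)
  seg 3: left by d4 = 3 → (-3, 308/15)
  seg 4: down by d4 = 3 → (-3, 263/15)
  seg 5: right by d1 = 2 → (-1, 263/15)
  seg 6: down by d8 = -412/15 → (-1, 45)
  seg 7: right by d13 = -1/10 → (-11/10, 45)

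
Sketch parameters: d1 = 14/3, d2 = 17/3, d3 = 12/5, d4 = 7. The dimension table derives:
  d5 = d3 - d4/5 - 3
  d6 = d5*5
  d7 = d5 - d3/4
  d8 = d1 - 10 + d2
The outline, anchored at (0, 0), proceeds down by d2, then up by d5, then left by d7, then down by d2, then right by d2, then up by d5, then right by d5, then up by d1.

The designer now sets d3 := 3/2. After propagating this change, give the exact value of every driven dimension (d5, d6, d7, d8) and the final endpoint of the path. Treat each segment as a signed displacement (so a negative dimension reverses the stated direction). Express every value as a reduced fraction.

d5 = -29/10
d6 = -29/2
d7 = -131/40
d8 = 1/3
endpoint = (145/24, -187/15)

Apply edit: d3 := 3/2
  d5 = d3 - d4/5 - 3 = -29/10
  d6 = d5*5 = -29/2
  d7 = d5 - d3/4 = -131/40
  d8 = d1 - 10 + d2 = 1/3
Walk from origin (0, 0):
  seg 1: down by d2 = 17/3 → (0, -17/3)
  seg 2: up by d5 = -29/10 → (0, -257/30)
  seg 3: left by d7 = -131/40 → (131/40, -257/30)
  seg 4: down by d2 = 17/3 → (131/40, -427/30)
  seg 5: right by d2 = 17/3 → (1073/120, -427/30)
  seg 6: up by d5 = -29/10 → (1073/120, -257/15)
  seg 7: right by d5 = -29/10 → (145/24, -257/15)
  seg 8: up by d1 = 14/3 → (145/24, -187/15)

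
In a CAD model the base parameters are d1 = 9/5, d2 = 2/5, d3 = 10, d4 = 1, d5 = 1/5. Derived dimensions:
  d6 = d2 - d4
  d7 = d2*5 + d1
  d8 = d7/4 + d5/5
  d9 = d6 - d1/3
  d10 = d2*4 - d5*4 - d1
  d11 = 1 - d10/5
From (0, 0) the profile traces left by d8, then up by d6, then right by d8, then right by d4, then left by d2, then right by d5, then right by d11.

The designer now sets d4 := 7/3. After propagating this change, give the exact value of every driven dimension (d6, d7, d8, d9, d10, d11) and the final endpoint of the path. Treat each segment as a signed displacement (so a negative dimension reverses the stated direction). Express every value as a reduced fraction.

d6 = -29/15
d7 = 19/5
d8 = 99/100
d9 = -38/15
d10 = -1
d11 = 6/5
endpoint = (10/3, -29/15)

Apply edit: d4 := 7/3
  d6 = d2 - d4 = -29/15
  d7 = d2*5 + d1 = 19/5
  d8 = d7/4 + d5/5 = 99/100
  d9 = d6 - d1/3 = -38/15
  d10 = d2*4 - d5*4 - d1 = -1
  d11 = 1 - d10/5 = 6/5
Walk from origin (0, 0):
  seg 1: left by d8 = 99/100 → (-99/100, 0)
  seg 2: up by d6 = -29/15 → (-99/100, -29/15)
  seg 3: right by d8 = 99/100 → (0, -29/15)
  seg 4: right by d4 = 7/3 → (7/3, -29/15)
  seg 5: left by d2 = 2/5 → (29/15, -29/15)
  seg 6: right by d5 = 1/5 → (32/15, -29/15)
  seg 7: right by d11 = 6/5 → (10/3, -29/15)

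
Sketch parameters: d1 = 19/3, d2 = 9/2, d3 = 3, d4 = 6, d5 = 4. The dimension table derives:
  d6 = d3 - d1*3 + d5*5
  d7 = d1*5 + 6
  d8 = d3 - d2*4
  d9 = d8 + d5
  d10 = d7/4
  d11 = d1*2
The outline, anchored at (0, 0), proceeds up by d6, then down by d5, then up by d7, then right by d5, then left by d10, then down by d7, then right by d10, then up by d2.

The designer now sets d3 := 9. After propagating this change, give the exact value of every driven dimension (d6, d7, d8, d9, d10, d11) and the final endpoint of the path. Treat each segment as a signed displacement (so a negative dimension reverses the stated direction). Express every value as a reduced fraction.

Apply edit: d3 := 9
  d6 = d3 - d1*3 + d5*5 = 10
  d7 = d1*5 + 6 = 113/3
  d8 = d3 - d2*4 = -9
  d9 = d8 + d5 = -5
  d10 = d7/4 = 113/12
  d11 = d1*2 = 38/3
Walk from origin (0, 0):
  seg 1: up by d6 = 10 → (0, 10)
  seg 2: down by d5 = 4 → (0, 6)
  seg 3: up by d7 = 113/3 → (0, 131/3)
  seg 4: right by d5 = 4 → (4, 131/3)
  seg 5: left by d10 = 113/12 → (-65/12, 131/3)
  seg 6: down by d7 = 113/3 → (-65/12, 6)
  seg 7: right by d10 = 113/12 → (4, 6)
  seg 8: up by d2 = 9/2 → (4, 21/2)

d6 = 10
d7 = 113/3
d8 = -9
d9 = -5
d10 = 113/12
d11 = 38/3
endpoint = (4, 21/2)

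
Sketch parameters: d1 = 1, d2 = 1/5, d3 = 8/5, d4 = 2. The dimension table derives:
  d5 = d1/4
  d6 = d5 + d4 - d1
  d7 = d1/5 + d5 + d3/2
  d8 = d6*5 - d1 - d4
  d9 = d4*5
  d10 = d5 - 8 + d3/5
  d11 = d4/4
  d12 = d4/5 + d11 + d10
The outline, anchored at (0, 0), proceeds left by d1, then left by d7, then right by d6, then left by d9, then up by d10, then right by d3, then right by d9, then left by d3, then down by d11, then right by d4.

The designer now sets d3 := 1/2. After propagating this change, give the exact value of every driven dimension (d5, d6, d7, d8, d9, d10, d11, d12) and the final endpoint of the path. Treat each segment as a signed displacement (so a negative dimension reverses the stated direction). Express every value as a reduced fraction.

Apply edit: d3 := 1/2
  d5 = d1/4 = 1/4
  d6 = d5 + d4 - d1 = 5/4
  d7 = d1/5 + d5 + d3/2 = 7/10
  d8 = d6*5 - d1 - d4 = 13/4
  d9 = d4*5 = 10
  d10 = d5 - 8 + d3/5 = -153/20
  d11 = d4/4 = 1/2
  d12 = d4/5 + d11 + d10 = -27/4
Walk from origin (0, 0):
  seg 1: left by d1 = 1 → (-1, 0)
  seg 2: left by d7 = 7/10 → (-17/10, 0)
  seg 3: right by d6 = 5/4 → (-9/20, 0)
  seg 4: left by d9 = 10 → (-209/20, 0)
  seg 5: up by d10 = -153/20 → (-209/20, -153/20)
  seg 6: right by d3 = 1/2 → (-199/20, -153/20)
  seg 7: right by d9 = 10 → (1/20, -153/20)
  seg 8: left by d3 = 1/2 → (-9/20, -153/20)
  seg 9: down by d11 = 1/2 → (-9/20, -163/20)
  seg 10: right by d4 = 2 → (31/20, -163/20)

d5 = 1/4
d6 = 5/4
d7 = 7/10
d8 = 13/4
d9 = 10
d10 = -153/20
d11 = 1/2
d12 = -27/4
endpoint = (31/20, -163/20)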